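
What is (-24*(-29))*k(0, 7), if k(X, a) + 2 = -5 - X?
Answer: -4872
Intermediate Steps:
k(X, a) = -7 - X (k(X, a) = -2 + (-5 - X) = -7 - X)
(-24*(-29))*k(0, 7) = (-24*(-29))*(-7 - 1*0) = 696*(-7 + 0) = 696*(-7) = -4872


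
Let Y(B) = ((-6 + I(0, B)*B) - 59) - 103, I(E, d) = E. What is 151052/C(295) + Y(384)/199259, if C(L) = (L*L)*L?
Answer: 25785511468/5115451770125 ≈ 0.0050407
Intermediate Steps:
C(L) = L³ (C(L) = L²*L = L³)
Y(B) = -168 (Y(B) = ((-6 + 0*B) - 59) - 103 = ((-6 + 0) - 59) - 103 = (-6 - 59) - 103 = -65 - 103 = -168)
151052/C(295) + Y(384)/199259 = 151052/(295³) - 168/199259 = 151052/25672375 - 168*1/199259 = 151052*(1/25672375) - 168/199259 = 151052/25672375 - 168/199259 = 25785511468/5115451770125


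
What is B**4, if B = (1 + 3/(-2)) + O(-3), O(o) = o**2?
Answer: 83521/16 ≈ 5220.1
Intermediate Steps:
B = 17/2 (B = (1 + 3/(-2)) + (-3)**2 = (1 + 3*(-1/2)) + 9 = (1 - 3/2) + 9 = -1/2 + 9 = 17/2 ≈ 8.5000)
B**4 = (17/2)**4 = 83521/16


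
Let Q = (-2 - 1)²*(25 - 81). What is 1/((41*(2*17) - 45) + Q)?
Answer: 1/845 ≈ 0.0011834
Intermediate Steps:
Q = -504 (Q = (-3)²*(-56) = 9*(-56) = -504)
1/((41*(2*17) - 45) + Q) = 1/((41*(2*17) - 45) - 504) = 1/((41*34 - 45) - 504) = 1/((1394 - 45) - 504) = 1/(1349 - 504) = 1/845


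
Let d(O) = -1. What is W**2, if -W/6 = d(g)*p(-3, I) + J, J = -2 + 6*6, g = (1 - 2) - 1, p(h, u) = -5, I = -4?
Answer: 54756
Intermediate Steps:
g = -2 (g = -1 - 1 = -2)
J = 34 (J = -2 + 36 = 34)
W = -234 (W = -6*(-1*(-5) + 34) = -6*(5 + 34) = -6*39 = -234)
W**2 = (-234)**2 = 54756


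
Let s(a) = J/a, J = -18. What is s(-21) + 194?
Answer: 1364/7 ≈ 194.86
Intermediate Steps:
s(a) = -18/a
s(-21) + 194 = -18/(-21) + 194 = -18*(-1/21) + 194 = 6/7 + 194 = 1364/7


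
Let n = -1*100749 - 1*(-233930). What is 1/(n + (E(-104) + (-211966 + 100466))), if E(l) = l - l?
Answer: 1/21681 ≈ 4.6123e-5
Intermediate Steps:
E(l) = 0
n = 133181 (n = -100749 + 233930 = 133181)
1/(n + (E(-104) + (-211966 + 100466))) = 1/(133181 + (0 + (-211966 + 100466))) = 1/(133181 + (0 - 111500)) = 1/(133181 - 111500) = 1/21681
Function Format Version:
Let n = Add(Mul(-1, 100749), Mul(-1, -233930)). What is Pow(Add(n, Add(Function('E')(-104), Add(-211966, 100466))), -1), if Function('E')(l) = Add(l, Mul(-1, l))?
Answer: Rational(1, 21681) ≈ 4.6123e-5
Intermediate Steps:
Function('E')(l) = 0
n = 133181 (n = Add(-100749, 233930) = 133181)
Pow(Add(n, Add(Function('E')(-104), Add(-211966, 100466))), -1) = Pow(Add(133181, Add(0, Add(-211966, 100466))), -1) = Pow(Add(133181, Add(0, -111500)), -1) = Pow(Add(133181, -111500), -1) = Pow(21681, -1) = Rational(1, 21681)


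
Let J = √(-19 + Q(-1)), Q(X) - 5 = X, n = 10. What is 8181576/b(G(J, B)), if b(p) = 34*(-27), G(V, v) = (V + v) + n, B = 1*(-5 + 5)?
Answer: -454532/51 ≈ -8912.4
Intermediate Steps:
Q(X) = 5 + X
J = I*√15 (J = √(-19 + (5 - 1)) = √(-19 + 4) = √(-15) = I*√15 ≈ 3.873*I)
B = 0 (B = 1*0 = 0)
G(V, v) = 10 + V + v (G(V, v) = (V + v) + 10 = 10 + V + v)
b(p) = -918
8181576/b(G(J, B)) = 8181576/(-918) = 8181576*(-1/918) = -454532/51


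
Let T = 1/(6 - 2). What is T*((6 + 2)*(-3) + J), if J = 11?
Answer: -13/4 ≈ -3.2500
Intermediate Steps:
T = ¼ (T = 1/4 = ¼ ≈ 0.25000)
T*((6 + 2)*(-3) + J) = ((6 + 2)*(-3) + 11)/4 = (8*(-3) + 11)/4 = (-24 + 11)/4 = (¼)*(-13) = -13/4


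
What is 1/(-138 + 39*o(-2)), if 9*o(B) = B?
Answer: -3/440 ≈ -0.0068182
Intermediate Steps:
o(B) = B/9
1/(-138 + 39*o(-2)) = 1/(-138 + 39*((⅑)*(-2))) = 1/(-138 + 39*(-2/9)) = 1/(-138 - 26/3) = 1/(-440/3) = -3/440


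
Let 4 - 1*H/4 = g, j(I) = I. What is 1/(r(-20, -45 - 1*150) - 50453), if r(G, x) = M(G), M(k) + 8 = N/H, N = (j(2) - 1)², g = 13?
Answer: -36/1816597 ≈ -1.9817e-5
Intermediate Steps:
H = -36 (H = 16 - 4*13 = 16 - 52 = -36)
N = 1 (N = (2 - 1)² = 1² = 1)
M(k) = -289/36 (M(k) = -8 + 1/(-36) = -8 + 1*(-1/36) = -8 - 1/36 = -289/36)
r(G, x) = -289/36
1/(r(-20, -45 - 1*150) - 50453) = 1/(-289/36 - 50453) = 1/(-1816597/36) = -36/1816597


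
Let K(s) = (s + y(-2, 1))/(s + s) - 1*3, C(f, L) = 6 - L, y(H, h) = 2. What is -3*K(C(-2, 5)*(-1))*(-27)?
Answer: -567/2 ≈ -283.50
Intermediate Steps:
K(s) = -3 + (2 + s)/(2*s) (K(s) = (s + 2)/(s + s) - 1*3 = (2 + s)/((2*s)) - 3 = (2 + s)*(1/(2*s)) - 3 = (2 + s)/(2*s) - 3 = -3 + (2 + s)/(2*s))
-3*K(C(-2, 5)*(-1))*(-27) = -3*(-5/2 + 1/((6 - 1*5)*(-1)))*(-27) = -3*(-5/2 + 1/((6 - 5)*(-1)))*(-27) = -3*(-5/2 + 1/(1*(-1)))*(-27) = -3*(-5/2 + 1/(-1))*(-27) = -3*(-5/2 - 1)*(-27) = -3*(-7/2)*(-27) = (21/2)*(-27) = -567/2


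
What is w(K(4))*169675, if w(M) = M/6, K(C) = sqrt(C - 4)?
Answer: 0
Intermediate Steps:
K(C) = sqrt(-4 + C)
w(M) = M/6 (w(M) = M*(1/6) = M/6)
w(K(4))*169675 = (sqrt(-4 + 4)/6)*169675 = (sqrt(0)/6)*169675 = ((1/6)*0)*169675 = 0*169675 = 0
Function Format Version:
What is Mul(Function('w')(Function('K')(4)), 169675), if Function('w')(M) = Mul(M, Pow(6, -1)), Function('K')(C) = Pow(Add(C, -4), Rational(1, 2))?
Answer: 0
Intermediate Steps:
Function('K')(C) = Pow(Add(-4, C), Rational(1, 2))
Function('w')(M) = Mul(Rational(1, 6), M) (Function('w')(M) = Mul(M, Rational(1, 6)) = Mul(Rational(1, 6), M))
Mul(Function('w')(Function('K')(4)), 169675) = Mul(Mul(Rational(1, 6), Pow(Add(-4, 4), Rational(1, 2))), 169675) = Mul(Mul(Rational(1, 6), Pow(0, Rational(1, 2))), 169675) = Mul(Mul(Rational(1, 6), 0), 169675) = Mul(0, 169675) = 0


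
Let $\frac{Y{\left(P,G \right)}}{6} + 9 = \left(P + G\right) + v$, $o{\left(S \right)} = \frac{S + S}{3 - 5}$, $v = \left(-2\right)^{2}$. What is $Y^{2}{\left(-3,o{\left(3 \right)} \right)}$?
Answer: $4356$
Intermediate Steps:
$v = 4$
$o{\left(S \right)} = - S$ ($o{\left(S \right)} = \frac{2 S}{-2} = 2 S \left(- \frac{1}{2}\right) = - S$)
$Y{\left(P,G \right)} = -30 + 6 G + 6 P$ ($Y{\left(P,G \right)} = -54 + 6 \left(\left(P + G\right) + 4\right) = -54 + 6 \left(\left(G + P\right) + 4\right) = -54 + 6 \left(4 + G + P\right) = -54 + \left(24 + 6 G + 6 P\right) = -30 + 6 G + 6 P$)
$Y^{2}{\left(-3,o{\left(3 \right)} \right)} = \left(-30 + 6 \left(\left(-1\right) 3\right) + 6 \left(-3\right)\right)^{2} = \left(-30 + 6 \left(-3\right) - 18\right)^{2} = \left(-30 - 18 - 18\right)^{2} = \left(-66\right)^{2} = 4356$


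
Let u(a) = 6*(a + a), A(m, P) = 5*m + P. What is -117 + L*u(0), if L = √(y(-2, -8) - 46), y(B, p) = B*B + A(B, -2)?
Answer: -117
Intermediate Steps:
A(m, P) = P + 5*m
y(B, p) = -2 + B² + 5*B (y(B, p) = B*B + (-2 + 5*B) = B² + (-2 + 5*B) = -2 + B² + 5*B)
L = 3*I*√6 (L = √((-2 + (-2)² + 5*(-2)) - 46) = √((-2 + 4 - 10) - 46) = √(-8 - 46) = √(-54) = 3*I*√6 ≈ 7.3485*I)
u(a) = 12*a (u(a) = 6*(2*a) = 12*a)
-117 + L*u(0) = -117 + (3*I*√6)*(12*0) = -117 + (3*I*√6)*0 = -117 + 0 = -117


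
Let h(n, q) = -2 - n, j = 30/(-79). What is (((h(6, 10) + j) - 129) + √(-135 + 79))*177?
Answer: -1920981/79 + 354*I*√14 ≈ -24316.0 + 1324.5*I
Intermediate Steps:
j = -30/79 (j = 30*(-1/79) = -30/79 ≈ -0.37975)
(((h(6, 10) + j) - 129) + √(-135 + 79))*177 = ((((-2 - 1*6) - 30/79) - 129) + √(-135 + 79))*177 = ((((-2 - 6) - 30/79) - 129) + √(-56))*177 = (((-8 - 30/79) - 129) + 2*I*√14)*177 = ((-662/79 - 129) + 2*I*√14)*177 = (-10853/79 + 2*I*√14)*177 = -1920981/79 + 354*I*√14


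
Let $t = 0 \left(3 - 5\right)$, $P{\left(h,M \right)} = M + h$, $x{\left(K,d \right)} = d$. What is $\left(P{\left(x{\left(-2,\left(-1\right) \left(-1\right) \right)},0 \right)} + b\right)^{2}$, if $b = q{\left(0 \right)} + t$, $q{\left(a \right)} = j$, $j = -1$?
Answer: $0$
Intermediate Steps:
$q{\left(a \right)} = -1$
$t = 0$ ($t = 0 \left(-2\right) = 0$)
$b = -1$ ($b = -1 + 0 = -1$)
$\left(P{\left(x{\left(-2,\left(-1\right) \left(-1\right) \right)},0 \right)} + b\right)^{2} = \left(\left(0 - -1\right) - 1\right)^{2} = \left(\left(0 + 1\right) - 1\right)^{2} = \left(1 - 1\right)^{2} = 0^{2} = 0$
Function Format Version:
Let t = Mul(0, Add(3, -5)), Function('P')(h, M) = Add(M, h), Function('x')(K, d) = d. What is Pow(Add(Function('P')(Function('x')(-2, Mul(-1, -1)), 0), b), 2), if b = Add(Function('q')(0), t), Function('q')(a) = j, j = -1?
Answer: 0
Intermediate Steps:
Function('q')(a) = -1
t = 0 (t = Mul(0, -2) = 0)
b = -1 (b = Add(-1, 0) = -1)
Pow(Add(Function('P')(Function('x')(-2, Mul(-1, -1)), 0), b), 2) = Pow(Add(Add(0, Mul(-1, -1)), -1), 2) = Pow(Add(Add(0, 1), -1), 2) = Pow(Add(1, -1), 2) = Pow(0, 2) = 0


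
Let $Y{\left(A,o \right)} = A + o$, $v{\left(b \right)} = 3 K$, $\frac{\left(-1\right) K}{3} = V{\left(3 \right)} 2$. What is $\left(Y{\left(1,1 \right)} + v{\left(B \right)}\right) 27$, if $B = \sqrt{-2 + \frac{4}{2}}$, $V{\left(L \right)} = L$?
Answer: $-1404$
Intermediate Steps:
$B = 0$ ($B = \sqrt{-2 + 4 \cdot \frac{1}{2}} = \sqrt{-2 + 2} = \sqrt{0} = 0$)
$K = -18$ ($K = - 3 \cdot 3 \cdot 2 = \left(-3\right) 6 = -18$)
$v{\left(b \right)} = -54$ ($v{\left(b \right)} = 3 \left(-18\right) = -54$)
$\left(Y{\left(1,1 \right)} + v{\left(B \right)}\right) 27 = \left(\left(1 + 1\right) - 54\right) 27 = \left(2 - 54\right) 27 = \left(-52\right) 27 = -1404$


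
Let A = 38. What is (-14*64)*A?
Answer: -34048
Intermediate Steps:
(-14*64)*A = -14*64*38 = -896*38 = -34048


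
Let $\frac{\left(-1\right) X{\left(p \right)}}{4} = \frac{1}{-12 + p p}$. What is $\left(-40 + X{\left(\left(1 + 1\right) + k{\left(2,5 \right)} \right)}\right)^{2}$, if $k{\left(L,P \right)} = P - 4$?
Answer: $\frac{13456}{9} \approx 1495.1$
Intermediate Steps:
$k{\left(L,P \right)} = -4 + P$
$X{\left(p \right)} = - \frac{4}{-12 + p^{2}}$ ($X{\left(p \right)} = - \frac{4}{-12 + p p} = - \frac{4}{-12 + p^{2}}$)
$\left(-40 + X{\left(\left(1 + 1\right) + k{\left(2,5 \right)} \right)}\right)^{2} = \left(-40 - \frac{4}{-12 + \left(\left(1 + 1\right) + \left(-4 + 5\right)\right)^{2}}\right)^{2} = \left(-40 - \frac{4}{-12 + \left(2 + 1\right)^{2}}\right)^{2} = \left(-40 - \frac{4}{-12 + 3^{2}}\right)^{2} = \left(-40 - \frac{4}{-12 + 9}\right)^{2} = \left(-40 - \frac{4}{-3}\right)^{2} = \left(-40 - - \frac{4}{3}\right)^{2} = \left(-40 + \frac{4}{3}\right)^{2} = \left(- \frac{116}{3}\right)^{2} = \frac{13456}{9}$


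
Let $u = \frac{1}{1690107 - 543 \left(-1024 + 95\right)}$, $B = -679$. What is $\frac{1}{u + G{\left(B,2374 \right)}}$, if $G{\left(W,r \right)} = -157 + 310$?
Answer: $\frac{2194554}{335766763} \approx 0.0065359$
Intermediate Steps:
$G{\left(W,r \right)} = 153$
$u = \frac{1}{2194554}$ ($u = \frac{1}{1690107 - -504447} = \frac{1}{1690107 + 504447} = \frac{1}{2194554} \approx 4.5567 \cdot 10^{-7}$)
$\frac{1}{u + G{\left(B,2374 \right)}} = \frac{1}{\frac{1}{2194554} + 153} = \frac{1}{\frac{335766763}{2194554}} = \frac{2194554}{335766763}$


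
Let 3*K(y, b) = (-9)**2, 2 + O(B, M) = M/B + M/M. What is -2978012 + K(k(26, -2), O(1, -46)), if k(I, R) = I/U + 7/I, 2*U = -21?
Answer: -2977985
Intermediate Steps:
U = -21/2 (U = (1/2)*(-21) = -21/2 ≈ -10.500)
O(B, M) = -1 + M/B (O(B, M) = -2 + (M/B + M/M) = -2 + (M/B + 1) = -2 + (1 + M/B) = -1 + M/B)
k(I, R) = 7/I - 2*I/21 (k(I, R) = I/(-21/2) + 7/I = I*(-2/21) + 7/I = -2*I/21 + 7/I = 7/I - 2*I/21)
K(y, b) = 27 (K(y, b) = (1/3)*(-9)**2 = (1/3)*81 = 27)
-2978012 + K(k(26, -2), O(1, -46)) = -2978012 + 27 = -2977985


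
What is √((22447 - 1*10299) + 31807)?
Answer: √43955 ≈ 209.65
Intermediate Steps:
√((22447 - 1*10299) + 31807) = √((22447 - 10299) + 31807) = √(12148 + 31807) = √43955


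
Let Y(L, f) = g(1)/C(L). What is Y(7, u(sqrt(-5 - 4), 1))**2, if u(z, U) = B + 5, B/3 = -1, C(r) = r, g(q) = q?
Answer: 1/49 ≈ 0.020408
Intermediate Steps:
B = -3 (B = 3*(-1) = -3)
u(z, U) = 2 (u(z, U) = -3 + 5 = 2)
Y(L, f) = 1/L
Y(7, u(sqrt(-5 - 4), 1))**2 = (1/7)**2 = 1/49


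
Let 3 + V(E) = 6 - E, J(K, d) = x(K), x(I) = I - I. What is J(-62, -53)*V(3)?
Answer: 0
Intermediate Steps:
x(I) = 0
J(K, d) = 0
V(E) = 3 - E (V(E) = -3 + (6 - E) = 3 - E)
J(-62, -53)*V(3) = 0*(3 - 1*3) = 0*(3 - 3) = 0*0 = 0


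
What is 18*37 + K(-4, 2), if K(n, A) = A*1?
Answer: 668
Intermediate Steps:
K(n, A) = A
18*37 + K(-4, 2) = 18*37 + 2 = 666 + 2 = 668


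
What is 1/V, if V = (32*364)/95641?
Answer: 1051/128 ≈ 8.2109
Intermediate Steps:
V = 128/1051 (V = 11648*(1/95641) = 128/1051 ≈ 0.12179)
1/V = 1/(128/1051) = 1051/128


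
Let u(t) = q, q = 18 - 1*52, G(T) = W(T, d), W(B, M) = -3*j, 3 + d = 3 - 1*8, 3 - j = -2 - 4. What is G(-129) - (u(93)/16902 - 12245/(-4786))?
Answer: -1195456255/40446486 ≈ -29.556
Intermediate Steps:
j = 9 (j = 3 - (-2 - 4) = 3 - 1*(-6) = 3 + 6 = 9)
d = -8 (d = -3 + (3 - 1*8) = -3 + (3 - 8) = -3 - 5 = -8)
W(B, M) = -27 (W(B, M) = -3*9 = -27)
G(T) = -27
q = -34 (q = 18 - 52 = -34)
u(t) = -34
G(-129) - (u(93)/16902 - 12245/(-4786)) = -27 - (-34/16902 - 12245/(-4786)) = -27 - (-34*1/16902 - 12245*(-1/4786)) = -27 - (-17/8451 + 12245/4786) = -27 - 1*103401133/40446486 = -27 - 103401133/40446486 = -1195456255/40446486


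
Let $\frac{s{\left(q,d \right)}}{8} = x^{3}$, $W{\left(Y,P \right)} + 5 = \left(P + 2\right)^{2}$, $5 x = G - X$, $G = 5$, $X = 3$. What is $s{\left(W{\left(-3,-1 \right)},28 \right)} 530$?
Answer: $\frac{6784}{25} \approx 271.36$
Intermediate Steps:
$x = \frac{2}{5}$ ($x = \frac{5 - 3}{5} = \frac{1}{5} \cdot 2 = \frac{2}{5} \approx 0.4$)
$W{\left(Y,P \right)} = -5 + \left(2 + P\right)^{2}$ ($W{\left(Y,P \right)} = -5 + \left(P + 2\right)^{2} = -5 + \left(2 + P\right)^{2}$)
$s{\left(q,d \right)} = \frac{64}{125}$ ($s{\left(q,d \right)} = 8 \left(\frac{2}{5}\right)^{3} = 8 \cdot \frac{8}{125} = \frac{64}{125}$)
$s{\left(W{\left(-3,-1 \right)},28 \right)} 530 = \frac{64}{125} \cdot 530 = \frac{6784}{25}$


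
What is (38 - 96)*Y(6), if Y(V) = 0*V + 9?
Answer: -522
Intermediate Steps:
Y(V) = 9 (Y(V) = 0 + 9 = 9)
(38 - 96)*Y(6) = (38 - 96)*9 = -58*9 = -522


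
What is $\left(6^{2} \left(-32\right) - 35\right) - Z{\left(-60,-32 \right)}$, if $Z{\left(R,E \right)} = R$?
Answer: $-1127$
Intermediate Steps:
$\left(6^{2} \left(-32\right) - 35\right) - Z{\left(-60,-32 \right)} = \left(6^{2} \left(-32\right) - 35\right) - -60 = \left(36 \left(-32\right) - 35\right) + 60 = \left(-1152 - 35\right) + 60 = -1187 + 60 = -1127$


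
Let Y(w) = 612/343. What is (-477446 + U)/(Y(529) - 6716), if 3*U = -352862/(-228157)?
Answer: 28022893188493/394080071424 ≈ 71.110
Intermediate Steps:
U = 352862/684471 (U = (-352862/(-228157))/3 = (-352862*(-1/228157))/3 = (1/3)*(352862/228157) = 352862/684471 ≈ 0.51552)
Y(w) = 612/343 (Y(w) = 612*(1/343) = 612/343)
(-477446 + U)/(Y(529) - 6716) = (-477446 + 352862/684471)/(612/343 - 6716) = -326797588204/(684471*(-2302976/343)) = -326797588204/684471*(-343/2302976) = 28022893188493/394080071424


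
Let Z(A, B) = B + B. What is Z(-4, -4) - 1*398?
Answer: -406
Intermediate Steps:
Z(A, B) = 2*B
Z(-4, -4) - 1*398 = 2*(-4) - 1*398 = -8 - 398 = -406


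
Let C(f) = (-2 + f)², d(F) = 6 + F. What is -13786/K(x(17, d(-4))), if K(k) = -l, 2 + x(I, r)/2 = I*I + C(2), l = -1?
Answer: -13786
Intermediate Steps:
x(I, r) = -4 + 2*I² (x(I, r) = -4 + 2*(I*I + (-2 + 2)²) = -4 + 2*(I² + 0²) = -4 + 2*(I² + 0) = -4 + 2*I²)
K(k) = 1 (K(k) = -1*(-1) = 1)
-13786/K(x(17, d(-4))) = -13786/1 = -13786*1 = -13786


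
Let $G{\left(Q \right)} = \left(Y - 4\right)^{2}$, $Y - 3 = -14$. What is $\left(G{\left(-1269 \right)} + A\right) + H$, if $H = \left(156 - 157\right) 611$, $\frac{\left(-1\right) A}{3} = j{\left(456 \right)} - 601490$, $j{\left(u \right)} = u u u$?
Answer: $-282652364$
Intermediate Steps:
$Y = -11$ ($Y = 3 - 14 = -11$)
$G{\left(Q \right)} = 225$ ($G{\left(Q \right)} = \left(-11 - 4\right)^{2} = \left(-15\right)^{2} = 225$)
$j{\left(u \right)} = u^{3}$ ($j{\left(u \right)} = u^{2} u = u^{3}$)
$A = -282651978$ ($A = - 3 \left(456^{3} - 601490\right) = - 3 \left(94818816 - 601490\right) = \left(-3\right) 94217326 = -282651978$)
$H = -611$ ($H = \left(-1\right) 611 = -611$)
$\left(G{\left(-1269 \right)} + A\right) + H = \left(225 - 282651978\right) - 611 = -282651753 - 611 = -282652364$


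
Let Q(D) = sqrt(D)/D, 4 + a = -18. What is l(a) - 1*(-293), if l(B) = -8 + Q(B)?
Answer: 285 - I*sqrt(22)/22 ≈ 285.0 - 0.2132*I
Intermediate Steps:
a = -22 (a = -4 - 18 = -22)
Q(D) = 1/sqrt(D)
l(B) = -8 + 1/sqrt(B)
l(a) - 1*(-293) = (-8 + 1/sqrt(-22)) - 1*(-293) = (-8 - I*sqrt(22)/22) + 293 = 285 - I*sqrt(22)/22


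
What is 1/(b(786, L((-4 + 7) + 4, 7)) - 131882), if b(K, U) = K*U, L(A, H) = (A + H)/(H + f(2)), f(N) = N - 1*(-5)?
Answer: -1/131096 ≈ -7.6280e-6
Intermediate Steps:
f(N) = 5 + N (f(N) = N + 5 = 5 + N)
L(A, H) = (A + H)/(7 + H) (L(A, H) = (A + H)/(H + (5 + 2)) = (A + H)/(H + 7) = (A + H)/(7 + H))
1/(b(786, L((-4 + 7) + 4, 7)) - 131882) = 1/(786*((((-4 + 7) + 4) + 7)/(7 + 7)) - 131882) = 1/(786*(((3 + 4) + 7)/14) - 131882) = 1/(786*((7 + 7)/14) - 131882) = 1/(786*((1/14)*14) - 131882) = 1/(786*1 - 131882) = 1/(786 - 131882) = 1/(-131096) = -1/131096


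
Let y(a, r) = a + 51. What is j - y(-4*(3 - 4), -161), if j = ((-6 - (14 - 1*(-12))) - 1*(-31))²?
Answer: -54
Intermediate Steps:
y(a, r) = 51 + a
j = 1 (j = ((-6 - (14 + 12)) + 31)² = ((-6 - 1*26) + 31)² = ((-6 - 26) + 31)² = (-32 + 31)² = (-1)² = 1)
j - y(-4*(3 - 4), -161) = 1 - (51 - 4*(3 - 4)) = 1 - (51 - 4*(-1)) = 1 - (51 + 4) = 1 - 1*55 = 1 - 55 = -54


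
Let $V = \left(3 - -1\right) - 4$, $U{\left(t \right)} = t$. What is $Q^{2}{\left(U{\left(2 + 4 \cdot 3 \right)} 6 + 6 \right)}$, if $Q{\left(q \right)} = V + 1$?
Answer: $1$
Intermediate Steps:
$V = 0$ ($V = \left(3 + 1\right) - 4 = 4 - 4 = 0$)
$Q{\left(q \right)} = 1$ ($Q{\left(q \right)} = 0 + 1 = 1$)
$Q^{2}{\left(U{\left(2 + 4 \cdot 3 \right)} 6 + 6 \right)} = 1^{2} = 1$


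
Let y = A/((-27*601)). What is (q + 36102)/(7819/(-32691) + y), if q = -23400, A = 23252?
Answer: -2246039012538/295670015 ≈ -7596.4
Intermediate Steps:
y = -23252/16227 (y = 23252/((-27*601)) = 23252/(-16227) = 23252*(-1/16227) = -23252/16227 ≈ -1.4329)
(q + 36102)/(7819/(-32691) + y) = (-23400 + 36102)/(7819/(-32691) - 23252/16227) = 12702/(7819*(-1/32691) - 23252/16227) = 12702/(-7819/32691 - 23252/16227) = 12702/(-295670015/176825619) = 12702*(-176825619/295670015) = -2246039012538/295670015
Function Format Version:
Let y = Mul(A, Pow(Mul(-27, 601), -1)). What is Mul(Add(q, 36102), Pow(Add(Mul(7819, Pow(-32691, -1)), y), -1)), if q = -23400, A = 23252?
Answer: Rational(-2246039012538, 295670015) ≈ -7596.4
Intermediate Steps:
y = Rational(-23252, 16227) (y = Mul(23252, Pow(Mul(-27, 601), -1)) = Mul(23252, Pow(-16227, -1)) = Mul(23252, Rational(-1, 16227)) = Rational(-23252, 16227) ≈ -1.4329)
Mul(Add(q, 36102), Pow(Add(Mul(7819, Pow(-32691, -1)), y), -1)) = Mul(Add(-23400, 36102), Pow(Add(Mul(7819, Pow(-32691, -1)), Rational(-23252, 16227)), -1)) = Mul(12702, Pow(Add(Mul(7819, Rational(-1, 32691)), Rational(-23252, 16227)), -1)) = Mul(12702, Pow(Add(Rational(-7819, 32691), Rational(-23252, 16227)), -1)) = Mul(12702, Pow(Rational(-295670015, 176825619), -1)) = Mul(12702, Rational(-176825619, 295670015)) = Rational(-2246039012538, 295670015)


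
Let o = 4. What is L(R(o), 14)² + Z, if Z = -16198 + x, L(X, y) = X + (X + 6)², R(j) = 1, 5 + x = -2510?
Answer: -16213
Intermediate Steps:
x = -2515 (x = -5 - 2510 = -2515)
L(X, y) = X + (6 + X)²
Z = -18713 (Z = -16198 - 2515 = -18713)
L(R(o), 14)² + Z = (1 + (6 + 1)²)² - 18713 = (1 + 7²)² - 18713 = (1 + 49)² - 18713 = 50² - 18713 = 2500 - 18713 = -16213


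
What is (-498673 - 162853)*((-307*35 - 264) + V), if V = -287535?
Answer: 197494618144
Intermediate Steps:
(-498673 - 162853)*((-307*35 - 264) + V) = (-498673 - 162853)*((-307*35 - 264) - 287535) = -661526*((-10745 - 264) - 287535) = -661526*(-11009 - 287535) = -661526*(-298544) = 197494618144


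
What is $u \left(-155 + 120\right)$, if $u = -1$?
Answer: $35$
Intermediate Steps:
$u \left(-155 + 120\right) = - (-155 + 120) = \left(-1\right) \left(-35\right) = 35$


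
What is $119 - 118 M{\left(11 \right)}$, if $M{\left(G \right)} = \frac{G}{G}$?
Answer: $1$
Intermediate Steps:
$M{\left(G \right)} = 1$
$119 - 118 M{\left(11 \right)} = 119 - 118 = 1$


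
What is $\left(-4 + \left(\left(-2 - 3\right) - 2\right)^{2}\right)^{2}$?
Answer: $2025$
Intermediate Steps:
$\left(-4 + \left(\left(-2 - 3\right) - 2\right)^{2}\right)^{2} = \left(-4 + \left(-5 - 2\right)^{2}\right)^{2} = \left(-4 + \left(-7\right)^{2}\right)^{2} = \left(-4 + 49\right)^{2} = 45^{2} = 2025$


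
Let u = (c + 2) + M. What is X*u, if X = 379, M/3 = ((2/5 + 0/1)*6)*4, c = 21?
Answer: 98161/5 ≈ 19632.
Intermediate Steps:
M = 144/5 (M = 3*(((2/5 + 0/1)*6)*4) = 3*(((2*(⅕) + 0*1)*6)*4) = 3*(((⅖ + 0)*6)*4) = 3*(((⅖)*6)*4) = 3*((12/5)*4) = 3*(48/5) = 144/5 ≈ 28.800)
u = 259/5 (u = (21 + 2) + 144/5 = 23 + 144/5 = 259/5 ≈ 51.800)
X*u = 379*(259/5) = 98161/5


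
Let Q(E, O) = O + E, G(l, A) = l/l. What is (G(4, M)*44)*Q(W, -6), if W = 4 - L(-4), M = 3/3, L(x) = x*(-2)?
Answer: -440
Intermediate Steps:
L(x) = -2*x
M = 1 (M = 3*(⅓) = 1)
G(l, A) = 1
W = -4 (W = 4 - (-2)*(-4) = 4 - 1*8 = 4 - 8 = -4)
Q(E, O) = E + O
(G(4, M)*44)*Q(W, -6) = (1*44)*(-4 - 6) = 44*(-10) = -440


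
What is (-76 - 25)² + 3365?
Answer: 13566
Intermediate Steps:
(-76 - 25)² + 3365 = (-101)² + 3365 = 10201 + 3365 = 13566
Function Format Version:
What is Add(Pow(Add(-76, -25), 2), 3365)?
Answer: 13566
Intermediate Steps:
Add(Pow(Add(-76, -25), 2), 3365) = Add(Pow(-101, 2), 3365) = Add(10201, 3365) = 13566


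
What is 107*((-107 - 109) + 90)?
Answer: -13482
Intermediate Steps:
107*((-107 - 109) + 90) = 107*(-216 + 90) = 107*(-126) = -13482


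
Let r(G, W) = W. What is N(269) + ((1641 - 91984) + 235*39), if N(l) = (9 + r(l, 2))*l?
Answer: -78219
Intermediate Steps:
N(l) = 11*l (N(l) = (9 + 2)*l = 11*l)
N(269) + ((1641 - 91984) + 235*39) = 11*269 + ((1641 - 91984) + 235*39) = 2959 + (-90343 + 9165) = 2959 - 81178 = -78219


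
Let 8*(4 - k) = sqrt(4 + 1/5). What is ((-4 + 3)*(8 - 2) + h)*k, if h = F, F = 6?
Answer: 0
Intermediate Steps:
k = 4 - sqrt(105)/40 (k = 4 - sqrt(4 + 1/5)/8 = 4 - sqrt(105)/40 ≈ 3.7438)
h = 6
((-4 + 3)*(8 - 2) + h)*k = ((-4 + 3)*(8 - 2) + 6)*(4 - sqrt(105)/40) = (-1*6 + 6)*(4 - sqrt(105)/40) = (-6 + 6)*(4 - sqrt(105)/40) = 0*(4 - sqrt(105)/40) = 0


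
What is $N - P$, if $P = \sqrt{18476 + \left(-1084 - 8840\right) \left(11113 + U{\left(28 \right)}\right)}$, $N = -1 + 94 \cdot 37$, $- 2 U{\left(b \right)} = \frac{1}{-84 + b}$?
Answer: $3477 - \frac{i \sqrt{21612336823}}{14} \approx 3477.0 - 10501.0 i$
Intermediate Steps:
$U{\left(b \right)} = - \frac{1}{2 \left(-84 + b\right)}$
$N = 3477$ ($N = -1 + 3478 = 3477$)
$P = \frac{i \sqrt{21612336823}}{14}$ ($P = \sqrt{18476 + \left(-1084 - 8840\right) \left(11113 - \frac{1}{-168 + 2 \cdot 28}\right)} = \sqrt{18476 - 9924 \left(11113 - \frac{1}{-168 + 56}\right)} = \sqrt{18476 - 9924 \left(11113 - \frac{1}{-112}\right)} = \sqrt{18476 - 9924 \left(11113 - - \frac{1}{112}\right)} = \sqrt{18476 - 9924 \left(11113 + \frac{1}{112}\right)} = \sqrt{18476 - \frac{3087994017}{28}} = \sqrt{- \frac{3087476689}{28}} = \frac{i \sqrt{21612336823}}{14} \approx 10501.0 i$)
$N - P = 3477 - \frac{i \sqrt{21612336823}}{14}$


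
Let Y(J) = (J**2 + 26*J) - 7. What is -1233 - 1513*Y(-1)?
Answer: 47183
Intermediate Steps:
Y(J) = -7 + J**2 + 26*J
-1233 - 1513*Y(-1) = -1233 - 1513*(-7 + (-1)**2 + 26*(-1)) = -1233 - 1513*(-7 + 1 - 26) = -1233 - 1513*(-32) = -1233 + 48416 = 47183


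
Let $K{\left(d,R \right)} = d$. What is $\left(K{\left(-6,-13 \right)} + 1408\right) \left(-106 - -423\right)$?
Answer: $444434$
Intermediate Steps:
$\left(K{\left(-6,-13 \right)} + 1408\right) \left(-106 - -423\right) = \left(-6 + 1408\right) \left(-106 - -423\right) = 1402 \left(-106 + 423\right) = 1402 \cdot 317 = 444434$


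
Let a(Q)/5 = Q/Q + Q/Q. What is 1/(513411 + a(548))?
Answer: 1/513421 ≈ 1.9477e-6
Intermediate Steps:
a(Q) = 10 (a(Q) = 5*(Q/Q + Q/Q) = 5*(1 + 1) = 5*2 = 10)
1/(513411 + a(548)) = 1/(513411 + 10) = 1/513421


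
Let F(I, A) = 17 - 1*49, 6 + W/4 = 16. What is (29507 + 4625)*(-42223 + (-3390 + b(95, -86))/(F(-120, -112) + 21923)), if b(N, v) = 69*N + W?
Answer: -31548224256416/21891 ≈ -1.4412e+9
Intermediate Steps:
W = 40 (W = -24 + 4*16 = -24 + 64 = 40)
F(I, A) = -32 (F(I, A) = 17 - 49 = -32)
b(N, v) = 40 + 69*N (b(N, v) = 69*N + 40 = 40 + 69*N)
(29507 + 4625)*(-42223 + (-3390 + b(95, -86))/(F(-120, -112) + 21923)) = (29507 + 4625)*(-42223 + (-3390 + (40 + 69*95))/(-32 + 21923)) = 34132*(-42223 + (-3390 + (40 + 6555))/21891) = 34132*(-42223 + (-3390 + 6595)*(1/21891)) = 34132*(-42223 + 3205*(1/21891)) = 34132*(-42223 + 3205/21891) = 34132*(-924300488/21891) = -31548224256416/21891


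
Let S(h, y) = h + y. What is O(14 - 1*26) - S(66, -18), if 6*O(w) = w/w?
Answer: -287/6 ≈ -47.833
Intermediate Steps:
O(w) = 1/6 (O(w) = (w/w)/6 = (1/6)*1 = 1/6)
O(14 - 1*26) - S(66, -18) = 1/6 - (66 - 18) = 1/6 - 1*48 = 1/6 - 48 = -287/6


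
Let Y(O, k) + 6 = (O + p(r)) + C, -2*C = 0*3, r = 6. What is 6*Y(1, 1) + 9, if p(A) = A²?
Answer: 195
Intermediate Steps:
C = 0 (C = -0*3 = -½*0 = 0)
Y(O, k) = 30 + O (Y(O, k) = -6 + ((O + 6²) + 0) = -6 + ((O + 36) + 0) = -6 + ((36 + O) + 0) = -6 + (36 + O) = 30 + O)
6*Y(1, 1) + 9 = 6*(30 + 1) + 9 = 6*31 + 9 = 186 + 9 = 195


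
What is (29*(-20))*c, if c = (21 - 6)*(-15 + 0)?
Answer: 130500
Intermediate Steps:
c = -225 (c = 15*(-15) = -225)
(29*(-20))*c = (29*(-20))*(-225) = -580*(-225) = 130500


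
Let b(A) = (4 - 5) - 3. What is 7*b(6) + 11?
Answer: -17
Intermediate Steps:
b(A) = -4 (b(A) = -1 - 3 = -4)
7*b(6) + 11 = 7*(-4) + 11 = -28 + 11 = -17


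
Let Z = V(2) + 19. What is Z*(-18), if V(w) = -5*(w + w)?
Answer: 18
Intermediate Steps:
V(w) = -10*w
Z = -1 (Z = -10*2 + 19 = -20 + 19 = -1)
Z*(-18) = -1*(-18) = 18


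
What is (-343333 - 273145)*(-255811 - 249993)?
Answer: 311817038312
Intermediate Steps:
(-343333 - 273145)*(-255811 - 249993) = -616478*(-505804) = 311817038312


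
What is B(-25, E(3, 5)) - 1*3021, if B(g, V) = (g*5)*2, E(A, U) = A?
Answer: -3271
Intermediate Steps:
B(g, V) = 10*g (B(g, V) = (5*g)*2 = 10*g)
B(-25, E(3, 5)) - 1*3021 = 10*(-25) - 1*3021 = -250 - 3021 = -3271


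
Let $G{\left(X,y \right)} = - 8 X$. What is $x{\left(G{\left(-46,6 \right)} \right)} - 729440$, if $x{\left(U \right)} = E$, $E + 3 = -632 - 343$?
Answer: $-730418$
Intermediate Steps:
$E = -978$ ($E = -3 - 975 = -978$)
$x{\left(U \right)} = -978$
$x{\left(G{\left(-46,6 \right)} \right)} - 729440 = -978 - 729440 = -730418$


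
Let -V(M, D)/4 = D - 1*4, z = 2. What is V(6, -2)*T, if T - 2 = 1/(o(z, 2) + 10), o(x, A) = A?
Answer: 50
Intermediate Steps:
V(M, D) = 16 - 4*D (V(M, D) = -4*(D - 1*4) = -4*(D - 4) = -4*(-4 + D) = 16 - 4*D)
T = 25/12 (T = 2 + 1/(2 + 10) = 2 + 1/12 = 25/12 ≈ 2.0833)
V(6, -2)*T = (16 - 4*(-2))*(25/12) = (16 + 8)*(25/12) = 24*(25/12) = 50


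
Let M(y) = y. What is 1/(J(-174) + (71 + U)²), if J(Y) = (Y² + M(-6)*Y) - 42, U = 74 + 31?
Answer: 1/62254 ≈ 1.6063e-5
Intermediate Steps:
U = 105
J(Y) = -42 + Y² - 6*Y (J(Y) = (Y² - 6*Y) - 42 = -42 + Y² - 6*Y)
1/(J(-174) + (71 + U)²) = 1/((-42 + (-174)² - 6*(-174)) + (71 + 105)²) = 1/((-42 + 30276 + 1044) + 176²) = 1/(31278 + 30976) = 1/62254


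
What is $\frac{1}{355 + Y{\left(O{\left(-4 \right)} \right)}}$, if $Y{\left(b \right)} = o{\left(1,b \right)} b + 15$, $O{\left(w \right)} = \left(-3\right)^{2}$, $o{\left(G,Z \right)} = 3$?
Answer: $\frac{1}{397} \approx 0.0025189$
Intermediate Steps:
$O{\left(w \right)} = 9$
$Y{\left(b \right)} = 15 + 3 b$ ($Y{\left(b \right)} = 3 b + 15 = 15 + 3 b$)
$\frac{1}{355 + Y{\left(O{\left(-4 \right)} \right)}} = \frac{1}{355 + \left(15 + 3 \cdot 9\right)} = \frac{1}{355 + \left(15 + 27\right)} = \frac{1}{355 + 42} = \frac{1}{397}$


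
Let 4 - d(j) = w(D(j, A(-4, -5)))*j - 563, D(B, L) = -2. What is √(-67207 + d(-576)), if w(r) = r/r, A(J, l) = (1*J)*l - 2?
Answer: 4*I*√4129 ≈ 257.03*I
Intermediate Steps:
A(J, l) = -2 + J*l (A(J, l) = J*l - 2 = -2 + J*l)
w(r) = 1
d(j) = 567 - j (d(j) = 4 - (1*j - 563) = 4 - (j - 563) = 4 - (-563 + j) = 4 + (563 - j) = 567 - j)
√(-67207 + d(-576)) = √(-67207 + (567 - 1*(-576))) = √(-67207 + (567 + 576)) = √(-67207 + 1143) = √(-66064) = 4*I*√4129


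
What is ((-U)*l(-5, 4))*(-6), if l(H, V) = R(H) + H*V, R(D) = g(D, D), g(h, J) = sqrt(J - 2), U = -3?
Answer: 360 - 18*I*sqrt(7) ≈ 360.0 - 47.624*I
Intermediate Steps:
g(h, J) = sqrt(-2 + J)
R(D) = sqrt(-2 + D)
l(H, V) = sqrt(-2 + H) + H*V
((-U)*l(-5, 4))*(-6) = ((-1*(-3))*(sqrt(-2 - 5) - 5*4))*(-6) = (3*(sqrt(-7) - 20))*(-6) = (3*(I*sqrt(7) - 20))*(-6) = (3*(-20 + I*sqrt(7)))*(-6) = (-60 + 3*I*sqrt(7))*(-6) = 360 - 18*I*sqrt(7)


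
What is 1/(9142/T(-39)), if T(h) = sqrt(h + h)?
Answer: I*sqrt(78)/9142 ≈ 0.00096606*I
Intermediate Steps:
T(h) = sqrt(2)*sqrt(h) (T(h) = sqrt(2*h) = sqrt(2)*sqrt(h))
1/(9142/T(-39)) = 1/(9142/((sqrt(2)*sqrt(-39)))) = 1/(9142/((sqrt(2)*(I*sqrt(39))))) = 1/(9142/((I*sqrt(78)))) = 1/(9142*(-I*sqrt(78)/78)) = 1/(-4571*I*sqrt(78)/39) = I*sqrt(78)/9142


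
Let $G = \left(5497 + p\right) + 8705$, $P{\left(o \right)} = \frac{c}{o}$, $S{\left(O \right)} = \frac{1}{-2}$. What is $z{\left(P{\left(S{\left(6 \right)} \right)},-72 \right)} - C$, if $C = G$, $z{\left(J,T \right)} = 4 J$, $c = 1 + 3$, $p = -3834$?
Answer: $-10400$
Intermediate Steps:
$c = 4$
$S{\left(O \right)} = - \frac{1}{2}$
$P{\left(o \right)} = \frac{4}{o}$
$G = 10368$ ($G = \left(5497 - 3834\right) + 8705 = 1663 + 8705 = 10368$)
$C = 10368$
$z{\left(P{\left(S{\left(6 \right)} \right)},-72 \right)} - C = 4 \frac{4}{- \frac{1}{2}} - 10368 = 4 \cdot 4 \left(-2\right) - 10368 = 4 \left(-8\right) - 10368 = -32 - 10368 = -10400$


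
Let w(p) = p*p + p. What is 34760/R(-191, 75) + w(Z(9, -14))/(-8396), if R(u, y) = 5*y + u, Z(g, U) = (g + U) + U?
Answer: 18236377/96554 ≈ 188.87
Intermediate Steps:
Z(g, U) = g + 2*U (Z(g, U) = (U + g) + U = g + 2*U)
w(p) = p + p² (w(p) = p² + p = p + p²)
R(u, y) = u + 5*y
34760/R(-191, 75) + w(Z(9, -14))/(-8396) = 34760/(-191 + 5*75) + ((9 + 2*(-14))*(1 + (9 + 2*(-14))))/(-8396) = 34760/(-191 + 375) + ((9 - 28)*(1 + (9 - 28)))*(-1/8396) = 34760/184 - 19*(1 - 19)*(-1/8396) = 34760*(1/184) - 19*(-18)*(-1/8396) = 4345/23 + 342*(-1/8396) = 4345/23 - 171/4198 = 18236377/96554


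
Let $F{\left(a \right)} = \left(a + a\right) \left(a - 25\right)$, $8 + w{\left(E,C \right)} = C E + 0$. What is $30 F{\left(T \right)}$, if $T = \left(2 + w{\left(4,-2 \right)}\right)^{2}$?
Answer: $2010960$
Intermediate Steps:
$w{\left(E,C \right)} = -8 + C E$ ($w{\left(E,C \right)} = -8 + \left(C E + 0\right) = -8 + C E$)
$T = 196$ ($T = \left(2 - 16\right)^{2} = \left(-14\right)^{2} = 196$)
$F{\left(a \right)} = 2 a \left(-25 + a\right)$
$30 F{\left(T \right)} = 30 \cdot 2 \cdot 196 \left(-25 + 196\right) = 30 \cdot 2 \cdot 196 \cdot 171 = 30 \cdot 67032 = 2010960$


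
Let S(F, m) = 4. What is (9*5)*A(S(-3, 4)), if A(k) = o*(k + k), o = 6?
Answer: 2160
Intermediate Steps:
A(k) = 12*k (A(k) = 6*(k + k) = 6*(2*k) = 12*k)
(9*5)*A(S(-3, 4)) = (9*5)*(12*4) = 45*48 = 2160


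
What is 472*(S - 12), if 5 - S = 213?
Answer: -103840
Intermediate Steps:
S = -208 (S = 5 - 1*213 = 5 - 213 = -208)
472*(S - 12) = 472*(-208 - 12) = 472*(-220) = -103840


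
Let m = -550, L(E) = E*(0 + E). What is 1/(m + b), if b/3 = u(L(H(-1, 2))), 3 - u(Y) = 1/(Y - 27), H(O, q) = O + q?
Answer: -26/14063 ≈ -0.0018488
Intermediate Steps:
L(E) = E**2 (L(E) = E*E = E**2)
u(Y) = 3 - 1/(-27 + Y) (u(Y) = 3 - 1/(Y - 27) = 3 - 1/(-27 + Y))
b = 237/26 (b = 3*((-82 + 3*(-1 + 2)**2)/(-27 + (-1 + 2)**2)) = 3*((-82 + 3*1**2)/(-27 + 1**2)) = 3*((-82 + 3*1)/(-27 + 1)) = 3*((-82 + 3)/(-26)) = 3*(-1/26*(-79)) = 3*(79/26) = 237/26 ≈ 9.1154)
1/(m + b) = 1/(-550 + 237/26) = 1/(-14063/26) = -26/14063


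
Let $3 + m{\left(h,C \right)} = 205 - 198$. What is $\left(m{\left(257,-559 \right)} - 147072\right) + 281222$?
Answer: $134154$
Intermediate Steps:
$m{\left(h,C \right)} = 4$ ($m{\left(h,C \right)} = -3 + \left(205 - 198\right) = -3 + 7 = 4$)
$\left(m{\left(257,-559 \right)} - 147072\right) + 281222 = \left(4 - 147072\right) + 281222 = -147068 + 281222 = 134154$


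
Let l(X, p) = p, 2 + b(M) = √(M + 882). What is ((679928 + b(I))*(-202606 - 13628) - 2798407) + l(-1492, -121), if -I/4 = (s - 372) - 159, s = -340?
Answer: -147025917212 - 216234*√4366 ≈ -1.4704e+11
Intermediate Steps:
I = 3484 (I = -4*((-340 - 372) - 159) = -4*(-712 - 159) = -4*(-871) = 3484)
b(M) = -2 + √(882 + M) (b(M) = -2 + √(M + 882) = -2 + √(882 + M))
((679928 + b(I))*(-202606 - 13628) - 2798407) + l(-1492, -121) = ((679928 + (-2 + √(882 + 3484)))*(-202606 - 13628) - 2798407) - 121 = ((679928 + (-2 + √4366))*(-216234) - 2798407) - 121 = ((679926 + √4366)*(-216234) - 2798407) - 121 = ((-147023118684 - 216234*√4366) - 2798407) - 121 = (-147025917091 - 216234*√4366) - 121 = -147025917212 - 216234*√4366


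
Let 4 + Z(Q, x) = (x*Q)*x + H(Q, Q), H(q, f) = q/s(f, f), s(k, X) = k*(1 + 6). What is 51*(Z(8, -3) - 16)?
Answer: 18615/7 ≈ 2659.3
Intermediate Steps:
s(k, X) = 7*k (s(k, X) = k*7 = 7*k)
H(q, f) = q/(7*f) (H(q, f) = q/((7*f)) = q*(1/(7*f)) = q/(7*f))
Z(Q, x) = -27/7 + Q*x² (Z(Q, x) = -4 + ((x*Q)*x + Q/(7*Q)) = -4 + ((Q*x)*x + ⅐) = -4 + (Q*x² + ⅐) = -4 + (⅐ + Q*x²) = -27/7 + Q*x²)
51*(Z(8, -3) - 16) = 51*((-27/7 + 8*(-3)²) - 16) = 51*((-27/7 + 8*9) - 16) = 51*((-27/7 + 72) - 16) = 51*(477/7 - 16) = 51*(365/7) = 18615/7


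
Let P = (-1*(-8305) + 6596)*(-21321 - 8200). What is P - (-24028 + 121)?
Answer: -439868514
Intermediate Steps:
P = -439892421 (P = (8305 + 6596)*(-29521) = 14901*(-29521) = -439892421)
P - (-24028 + 121) = -439892421 - (-24028 + 121) = -439892421 - 1*(-23907) = -439892421 + 23907 = -439868514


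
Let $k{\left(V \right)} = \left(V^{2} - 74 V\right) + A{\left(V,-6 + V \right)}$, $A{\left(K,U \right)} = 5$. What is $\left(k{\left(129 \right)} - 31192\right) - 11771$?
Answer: $-35863$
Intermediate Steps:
$k{\left(V \right)} = 5 + V^{2} - 74 V$ ($k{\left(V \right)} = \left(V^{2} - 74 V\right) + 5 = 5 + V^{2} - 74 V$)
$\left(k{\left(129 \right)} - 31192\right) - 11771 = \left(\left(5 + 129^{2} - 9546\right) - 31192\right) - 11771 = \left(\left(5 + 16641 - 9546\right) - 31192\right) - 11771 = \left(7100 - 31192\right) - 11771 = -24092 - 11771 = -35863$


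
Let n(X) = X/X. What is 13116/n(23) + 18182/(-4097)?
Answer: 53718070/4097 ≈ 13112.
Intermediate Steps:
n(X) = 1
13116/n(23) + 18182/(-4097) = 13116/1 + 18182/(-4097) = 13116*1 + 18182*(-1/4097) = 13116 - 18182/4097 = 53718070/4097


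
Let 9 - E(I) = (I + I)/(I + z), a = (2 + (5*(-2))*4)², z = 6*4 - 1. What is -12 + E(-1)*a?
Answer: 144268/11 ≈ 13115.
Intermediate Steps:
z = 23 (z = 24 - 1 = 23)
a = 1444 (a = (2 - 10*4)² = (2 - 40)² = (-38)² = 1444)
E(I) = 9 - 2*I/(23 + I) (E(I) = 9 - (I + I)/(I + 23) = 9 - 2*I/(23 + I))
-12 + E(-1)*a = -12 + ((207 + 7*(-1))/(23 - 1))*1444 = -12 + ((207 - 7)/22)*1444 = -12 + ((1/22)*200)*1444 = -12 + (100/11)*1444 = -12 + 144400/11 = 144268/11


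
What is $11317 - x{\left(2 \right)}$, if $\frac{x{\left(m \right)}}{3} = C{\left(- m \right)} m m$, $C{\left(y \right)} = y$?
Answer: $11341$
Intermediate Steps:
$x{\left(m \right)} = - 3 m^{3}$ ($x{\left(m \right)} = 3 - m m m = 3 - m^{2} m = 3 \left(- m^{3}\right) = - 3 m^{3}$)
$11317 - x{\left(2 \right)} = 11317 - - 3 \cdot 2^{3} = 11317 - \left(-3\right) 8 = 11317 - -24 = 11317 + 24 = 11341$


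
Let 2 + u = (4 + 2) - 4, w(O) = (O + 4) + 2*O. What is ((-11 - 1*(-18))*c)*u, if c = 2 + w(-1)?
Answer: 0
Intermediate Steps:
w(O) = 4 + 3*O (w(O) = (4 + O) + 2*O = 4 + 3*O)
u = 0 (u = -2 + ((4 + 2) - 4) = -2 + (6 - 4) = -2 + 2 = 0)
c = 3 (c = 2 + (4 + 3*(-1)) = 2 + (4 - 3) = 2 + 1 = 3)
((-11 - 1*(-18))*c)*u = ((-11 - 1*(-18))*3)*0 = ((-11 + 18)*3)*0 = (7*3)*0 = 21*0 = 0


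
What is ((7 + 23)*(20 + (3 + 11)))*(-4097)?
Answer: -4178940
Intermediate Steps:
((7 + 23)*(20 + (3 + 11)))*(-4097) = (30*(20 + 14))*(-4097) = (30*34)*(-4097) = 1020*(-4097) = -4178940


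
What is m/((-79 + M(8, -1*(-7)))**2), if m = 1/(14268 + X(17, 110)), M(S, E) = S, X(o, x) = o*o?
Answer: 1/73381837 ≈ 1.3627e-8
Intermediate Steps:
X(o, x) = o**2
m = 1/14557 (m = 1/(14268 + 17**2) = 1/(14268 + 289) = 1/14557 ≈ 6.8696e-5)
m/((-79 + M(8, -1*(-7)))**2) = 1/(14557*((-79 + 8)**2)) = 1/(14557*((-71)**2)) = (1/14557)/5041 = (1/14557)*(1/5041) = 1/73381837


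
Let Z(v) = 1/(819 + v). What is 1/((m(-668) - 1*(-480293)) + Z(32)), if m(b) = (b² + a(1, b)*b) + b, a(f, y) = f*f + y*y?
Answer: -851/252876735800 ≈ -3.3653e-9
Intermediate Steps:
a(f, y) = f² + y²
m(b) = b + b² + b*(1 + b²) (m(b) = (b² + (1² + b²)*b) + b = (b² + (1 + b²)*b) + b = (b² + b*(1 + b²)) + b = b + b² + b*(1 + b²))
1/((m(-668) - 1*(-480293)) + Z(32)) = 1/((-668*(2 - 668 + (-668)²) - 1*(-480293)) + 1/(819 + 32)) = 1/((-668*(2 - 668 + 446224) + 480293) + 1/851) = 1/((-668*445558 + 480293) + 1/851) = 1/((-297632744 + 480293) + 1/851) = 1/(-297152451 + 1/851) = 1/(-252876735800/851) = -851/252876735800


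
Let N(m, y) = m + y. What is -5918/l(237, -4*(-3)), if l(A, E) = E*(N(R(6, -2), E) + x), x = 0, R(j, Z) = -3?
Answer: -2959/54 ≈ -54.796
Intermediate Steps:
l(A, E) = E*(-3 + E) (l(A, E) = E*((-3 + E) + 0) = E*(-3 + E))
-5918/l(237, -4*(-3)) = -5918*1/(12*(-3 - 4*(-3))) = -5918*1/(12*(-3 + 12)) = -5918/(12*9) = -5918/108 = -5918*1/108 = -2959/54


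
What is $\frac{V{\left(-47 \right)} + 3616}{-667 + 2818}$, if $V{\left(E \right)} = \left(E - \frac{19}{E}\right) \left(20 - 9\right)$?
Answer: $\frac{145862}{101097} \approx 1.4428$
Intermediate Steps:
$V{\left(E \right)} = - \frac{209}{E} + 11 E$ ($V{\left(E \right)} = \left(E - \frac{19}{E}\right) 11 = - \frac{209}{E} + 11 E$)
$\frac{V{\left(-47 \right)} + 3616}{-667 + 2818} = \frac{\left(- \frac{209}{-47} + 11 \left(-47\right)\right) + 3616}{-667 + 2818} = \frac{\left(\left(-209\right) \left(- \frac{1}{47}\right) - 517\right) + 3616}{2151} = \left(\left(\frac{209}{47} - 517\right) + 3616\right) \frac{1}{2151} = \left(- \frac{24090}{47} + 3616\right) \frac{1}{2151} = \frac{145862}{47} \cdot \frac{1}{2151} = \frac{145862}{101097}$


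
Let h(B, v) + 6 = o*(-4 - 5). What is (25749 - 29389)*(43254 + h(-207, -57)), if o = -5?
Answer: -157586520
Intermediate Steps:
h(B, v) = 39 (h(B, v) = -6 - 5*(-4 - 5) = -6 - 5*(-9) = -6 + 45 = 39)
(25749 - 29389)*(43254 + h(-207, -57)) = (25749 - 29389)*(43254 + 39) = -3640*43293 = -157586520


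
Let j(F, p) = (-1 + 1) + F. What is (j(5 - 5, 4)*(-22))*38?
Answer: 0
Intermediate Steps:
j(F, p) = F (j(F, p) = 0 + F = F)
(j(5 - 5, 4)*(-22))*38 = ((5 - 5)*(-22))*38 = (0*(-22))*38 = 0*38 = 0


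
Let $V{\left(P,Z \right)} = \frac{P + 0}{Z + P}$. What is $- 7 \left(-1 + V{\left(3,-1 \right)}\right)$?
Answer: $- \frac{7}{2} \approx -3.5$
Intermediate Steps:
$V{\left(P,Z \right)} = \frac{P}{P + Z}$
$- 7 \left(-1 + V{\left(3,-1 \right)}\right) = - 7 \left(-1 + \frac{3}{3 - 1}\right) = - 7 \left(-1 + \frac{3}{2}\right) = \left(-7\right) \frac{1}{2} = - \frac{7}{2}$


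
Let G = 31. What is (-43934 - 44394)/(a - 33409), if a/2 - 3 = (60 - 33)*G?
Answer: 88328/31729 ≈ 2.7838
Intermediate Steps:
a = 1680 (a = 6 + 2*((60 - 33)*31) = 6 + 2*(27*31) = 6 + 2*837 = 6 + 1674 = 1680)
(-43934 - 44394)/(a - 33409) = (-43934 - 44394)/(1680 - 33409) = -88328/(-31729) = -88328*(-1/31729) = 88328/31729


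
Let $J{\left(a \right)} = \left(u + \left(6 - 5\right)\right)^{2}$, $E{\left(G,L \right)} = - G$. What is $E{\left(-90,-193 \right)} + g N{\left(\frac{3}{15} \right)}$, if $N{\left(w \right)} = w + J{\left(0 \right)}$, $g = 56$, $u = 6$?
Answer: $\frac{14226}{5} \approx 2845.2$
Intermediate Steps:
$J{\left(a \right)} = 49$ ($J{\left(a \right)} = \left(6 + \left(6 - 5\right)\right)^{2} = \left(6 + 1\right)^{2} = 7^{2} = 49$)
$N{\left(w \right)} = 49 + w$ ($N{\left(w \right)} = w + 49 = 49 + w$)
$E{\left(-90,-193 \right)} + g N{\left(\frac{3}{15} \right)} = \left(-1\right) \left(-90\right) + 56 \left(49 + \frac{3}{15}\right) = 90 + 56 \left(49 + 3 \cdot \frac{1}{15}\right) = 90 + 56 \left(49 + \frac{1}{5}\right) = 90 + 56 \cdot \frac{246}{5} = 90 + \frac{13776}{5} = \frac{14226}{5}$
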